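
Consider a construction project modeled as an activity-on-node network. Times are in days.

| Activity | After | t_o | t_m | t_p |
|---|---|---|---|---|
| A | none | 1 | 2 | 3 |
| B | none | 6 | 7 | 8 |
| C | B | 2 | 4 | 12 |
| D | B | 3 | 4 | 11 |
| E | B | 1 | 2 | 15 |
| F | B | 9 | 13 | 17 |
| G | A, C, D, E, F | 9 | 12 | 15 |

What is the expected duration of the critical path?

te_A = (1 + 4·2 + 3)/6 = 12/6 = 2
te_B = (6 + 4·7 + 8)/6 = 42/6 = 7
te_C = (2 + 4·4 + 12)/6 = 30/6 = 5
te_D = (3 + 4·4 + 11)/6 = 30/6 = 5
te_E = (1 + 4·2 + 15)/6 = 24/6 = 4
te_F = (9 + 4·13 + 17)/6 = 78/6 = 13
te_G = (9 + 4·12 + 15)/6 = 72/6 = 12

Forward pass:
ES_A = 0; EF_A = 2
ES_B = 0; EF_B = 7
ES_C = 7; EF_C = 7+5 = 12
ES_D = 7; EF_D = 7+5 = 12
ES_E = 7; EF_E = 7+4 = 11
ES_F = 7; EF_F = 7+13 = 20
ES_G = max(EF_A=2, EF_C=12, EF_D=12, EF_E=11, EF_F=20) = 20; EF_G = 20+12 = 32
Expected project duration μ = 32 days. Critical path: B → F → G.

32 days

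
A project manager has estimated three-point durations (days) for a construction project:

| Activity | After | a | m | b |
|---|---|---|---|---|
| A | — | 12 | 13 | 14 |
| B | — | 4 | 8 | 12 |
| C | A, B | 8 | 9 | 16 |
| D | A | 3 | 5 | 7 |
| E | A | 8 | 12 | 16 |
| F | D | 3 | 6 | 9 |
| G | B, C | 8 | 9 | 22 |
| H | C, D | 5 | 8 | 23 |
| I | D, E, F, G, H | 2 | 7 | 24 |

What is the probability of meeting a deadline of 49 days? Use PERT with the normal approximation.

te_A = (12 + 4·13 + 14)/6 = 78/6 = 13; σ²_A = ((14−12)/6)² = 0.111
te_B = (4 + 4·8 + 12)/6 = 48/6 = 8; σ²_B = ((12−4)/6)² = 1.778
te_C = (8 + 4·9 + 16)/6 = 60/6 = 10; σ²_C = ((16−8)/6)² = 1.778
te_D = (3 + 4·5 + 7)/6 = 30/6 = 5; σ²_D = ((7−3)/6)² = 0.444
te_E = (8 + 4·12 + 16)/6 = 72/6 = 12; σ²_E = ((16−8)/6)² = 1.778
te_F = (3 + 4·6 + 9)/6 = 36/6 = 6; σ²_F = ((9−3)/6)² = 1.000
te_G = (8 + 4·9 + 22)/6 = 66/6 = 11; σ²_G = ((22−8)/6)² = 5.444
te_H = (5 + 4·8 + 23)/6 = 60/6 = 10; σ²_H = ((23−5)/6)² = 9.000
te_I = (2 + 4·7 + 24)/6 = 54/6 = 9; σ²_I = ((24−2)/6)² = 13.444

Forward pass:
ES_A = 0; EF_A = 13
ES_B = 0; EF_B = 8
ES_C = max(EF_A=13, EF_B=8) = 13; EF_C = 13+10 = 23
ES_D = 13; EF_D = 13+5 = 18
ES_E = 13; EF_E = 13+12 = 25
ES_F = 18; EF_F = 18+6 = 24
ES_G = max(EF_B=8, EF_C=23) = 23; EF_G = 23+11 = 34
ES_H = max(EF_C=23, EF_D=18) = 23; EF_H = 23+10 = 33
ES_I = max(EF_D=18, EF_E=25, EF_F=24, EF_G=34, EF_H=33) = 34; EF_I = 34+9 = 43
Expected project duration μ = 43 days. Critical path: A → C → G → I.

Variance along critical path = 0.111 + 1.778 + 5.444 + 13.444 = 20.778; σ = √20.778 = 4.558 days.
Z = (49 − 43) / 4.558 = 1.316
P(T ≤ 49) = Φ(1.316) ≈ 0.906

0.906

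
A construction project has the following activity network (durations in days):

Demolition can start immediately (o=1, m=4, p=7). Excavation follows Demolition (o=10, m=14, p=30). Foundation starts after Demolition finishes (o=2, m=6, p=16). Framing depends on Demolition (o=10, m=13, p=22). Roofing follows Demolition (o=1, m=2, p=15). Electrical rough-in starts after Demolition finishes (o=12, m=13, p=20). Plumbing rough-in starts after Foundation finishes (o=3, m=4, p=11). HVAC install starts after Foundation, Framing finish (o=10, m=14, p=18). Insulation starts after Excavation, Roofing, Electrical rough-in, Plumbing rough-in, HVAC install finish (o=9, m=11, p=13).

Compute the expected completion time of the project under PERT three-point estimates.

te_Demolition = (1 + 4·4 + 7)/6 = 24/6 = 4
te_Excavation = (10 + 4·14 + 30)/6 = 96/6 = 16
te_Foundation = (2 + 4·6 + 16)/6 = 42/6 = 7
te_Framing = (10 + 4·13 + 22)/6 = 84/6 = 14
te_Roofing = (1 + 4·2 + 15)/6 = 24/6 = 4
te_Electrical rough-in = (12 + 4·13 + 20)/6 = 84/6 = 14
te_Plumbing rough-in = (3 + 4·4 + 11)/6 = 30/6 = 5
te_HVAC install = (10 + 4·14 + 18)/6 = 84/6 = 14
te_Insulation = (9 + 4·11 + 13)/6 = 66/6 = 11

Forward pass:
ES_Demolition = 0; EF_Demolition = 4
ES_Excavation = 4; EF_Excavation = 4+16 = 20
ES_Foundation = 4; EF_Foundation = 4+7 = 11
ES_Framing = 4; EF_Framing = 4+14 = 18
ES_Roofing = 4; EF_Roofing = 4+4 = 8
ES_Electrical rough-in = 4; EF_Electrical rough-in = 4+14 = 18
ES_Plumbing rough-in = 11; EF_Plumbing rough-in = 11+5 = 16
ES_HVAC install = max(EF_Foundation=11, EF_Framing=18) = 18; EF_HVAC install = 18+14 = 32
ES_Insulation = max(EF_Excavation=20, EF_Roofing=8, EF_Electrical rough-in=18, EF_Plumbing rough-in=16, EF_HVAC install=32) = 32; EF_Insulation = 32+11 = 43
Expected project duration μ = 43 days. Critical path: Demolition → Framing → HVAC install → Insulation.

43 days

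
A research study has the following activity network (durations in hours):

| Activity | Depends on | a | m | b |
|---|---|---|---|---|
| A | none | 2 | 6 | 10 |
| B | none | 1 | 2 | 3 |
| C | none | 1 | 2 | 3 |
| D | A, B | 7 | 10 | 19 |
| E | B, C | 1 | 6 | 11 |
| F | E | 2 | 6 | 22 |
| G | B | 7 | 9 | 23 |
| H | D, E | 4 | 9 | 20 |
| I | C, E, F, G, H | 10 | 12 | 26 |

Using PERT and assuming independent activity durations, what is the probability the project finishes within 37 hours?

0.186

te_A = (2 + 4·6 + 10)/6 = 36/6 = 6; σ²_A = ((10−2)/6)² = 1.778
te_B = (1 + 4·2 + 3)/6 = 12/6 = 2; σ²_B = ((3−1)/6)² = 0.111
te_C = (1 + 4·2 + 3)/6 = 12/6 = 2; σ²_C = ((3−1)/6)² = 0.111
te_D = (7 + 4·10 + 19)/6 = 66/6 = 11; σ²_D = ((19−7)/6)² = 4.000
te_E = (1 + 4·6 + 11)/6 = 36/6 = 6; σ²_E = ((11−1)/6)² = 2.778
te_F = (2 + 4·6 + 22)/6 = 48/6 = 8; σ²_F = ((22−2)/6)² = 11.111
te_G = (7 + 4·9 + 23)/6 = 66/6 = 11; σ²_G = ((23−7)/6)² = 7.111
te_H = (4 + 4·9 + 20)/6 = 60/6 = 10; σ²_H = ((20−4)/6)² = 7.111
te_I = (10 + 4·12 + 26)/6 = 84/6 = 14; σ²_I = ((26−10)/6)² = 7.111

Forward pass:
ES_A = 0; EF_A = 6
ES_B = 0; EF_B = 2
ES_C = 0; EF_C = 2
ES_D = max(EF_A=6, EF_B=2) = 6; EF_D = 6+11 = 17
ES_E = max(EF_B=2, EF_C=2) = 2; EF_E = 2+6 = 8
ES_F = 8; EF_F = 8+8 = 16
ES_G = 2; EF_G = 2+11 = 13
ES_H = max(EF_D=17, EF_E=8) = 17; EF_H = 17+10 = 27
ES_I = max(EF_C=2, EF_E=8, EF_F=16, EF_G=13, EF_H=27) = 27; EF_I = 27+14 = 41
Expected project duration μ = 41 hours. Critical path: A → D → H → I.

Variance along critical path = 1.778 + 4.000 + 7.111 + 7.111 = 20.000; σ = √20.000 = 4.472 hours.
Z = (37 − 41) / 4.472 = -0.894
P(T ≤ 37) = Φ(-0.894) ≈ 0.186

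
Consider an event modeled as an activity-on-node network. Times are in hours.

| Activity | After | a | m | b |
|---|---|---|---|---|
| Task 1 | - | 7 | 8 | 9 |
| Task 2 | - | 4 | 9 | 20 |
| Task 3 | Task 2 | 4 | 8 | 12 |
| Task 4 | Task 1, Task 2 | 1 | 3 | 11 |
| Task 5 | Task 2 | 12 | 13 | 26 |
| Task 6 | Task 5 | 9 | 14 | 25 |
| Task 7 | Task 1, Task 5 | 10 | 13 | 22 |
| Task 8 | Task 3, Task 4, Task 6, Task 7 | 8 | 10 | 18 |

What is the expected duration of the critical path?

51 hours

te_Task 1 = (7 + 4·8 + 9)/6 = 48/6 = 8
te_Task 2 = (4 + 4·9 + 20)/6 = 60/6 = 10
te_Task 3 = (4 + 4·8 + 12)/6 = 48/6 = 8
te_Task 4 = (1 + 4·3 + 11)/6 = 24/6 = 4
te_Task 5 = (12 + 4·13 + 26)/6 = 90/6 = 15
te_Task 6 = (9 + 4·14 + 25)/6 = 90/6 = 15
te_Task 7 = (10 + 4·13 + 22)/6 = 84/6 = 14
te_Task 8 = (8 + 4·10 + 18)/6 = 66/6 = 11

Forward pass:
ES_Task 1 = 0; EF_Task 1 = 8
ES_Task 2 = 0; EF_Task 2 = 10
ES_Task 3 = 10; EF_Task 3 = 10+8 = 18
ES_Task 4 = max(EF_Task 1=8, EF_Task 2=10) = 10; EF_Task 4 = 10+4 = 14
ES_Task 5 = 10; EF_Task 5 = 10+15 = 25
ES_Task 6 = 25; EF_Task 6 = 25+15 = 40
ES_Task 7 = max(EF_Task 1=8, EF_Task 5=25) = 25; EF_Task 7 = 25+14 = 39
ES_Task 8 = max(EF_Task 3=18, EF_Task 4=14, EF_Task 6=40, EF_Task 7=39) = 40; EF_Task 8 = 40+11 = 51
Expected project duration μ = 51 hours. Critical path: Task 2 → Task 5 → Task 6 → Task 8.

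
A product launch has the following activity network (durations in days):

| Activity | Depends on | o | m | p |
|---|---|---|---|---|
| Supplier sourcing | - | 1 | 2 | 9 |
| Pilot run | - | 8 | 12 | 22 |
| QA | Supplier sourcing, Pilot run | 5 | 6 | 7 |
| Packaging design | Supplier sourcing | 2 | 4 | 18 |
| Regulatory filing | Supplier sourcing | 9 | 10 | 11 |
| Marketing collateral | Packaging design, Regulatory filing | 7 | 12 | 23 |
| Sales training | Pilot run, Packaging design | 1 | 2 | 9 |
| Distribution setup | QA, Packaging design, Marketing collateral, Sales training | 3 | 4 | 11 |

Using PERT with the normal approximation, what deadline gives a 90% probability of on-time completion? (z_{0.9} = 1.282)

te_Supplier sourcing = (1 + 4·2 + 9)/6 = 18/6 = 3; σ²_Supplier sourcing = ((9−1)/6)² = 1.778
te_Pilot run = (8 + 4·12 + 22)/6 = 78/6 = 13; σ²_Pilot run = ((22−8)/6)² = 5.444
te_QA = (5 + 4·6 + 7)/6 = 36/6 = 6; σ²_QA = ((7−5)/6)² = 0.111
te_Packaging design = (2 + 4·4 + 18)/6 = 36/6 = 6; σ²_Packaging design = ((18−2)/6)² = 7.111
te_Regulatory filing = (9 + 4·10 + 11)/6 = 60/6 = 10; σ²_Regulatory filing = ((11−9)/6)² = 0.111
te_Marketing collateral = (7 + 4·12 + 23)/6 = 78/6 = 13; σ²_Marketing collateral = ((23−7)/6)² = 7.111
te_Sales training = (1 + 4·2 + 9)/6 = 18/6 = 3; σ²_Sales training = ((9−1)/6)² = 1.778
te_Distribution setup = (3 + 4·4 + 11)/6 = 30/6 = 5; σ²_Distribution setup = ((11−3)/6)² = 1.778

Forward pass:
ES_Supplier sourcing = 0; EF_Supplier sourcing = 3
ES_Pilot run = 0; EF_Pilot run = 13
ES_QA = max(EF_Supplier sourcing=3, EF_Pilot run=13) = 13; EF_QA = 13+6 = 19
ES_Packaging design = 3; EF_Packaging design = 3+6 = 9
ES_Regulatory filing = 3; EF_Regulatory filing = 3+10 = 13
ES_Marketing collateral = max(EF_Packaging design=9, EF_Regulatory filing=13) = 13; EF_Marketing collateral = 13+13 = 26
ES_Sales training = max(EF_Pilot run=13, EF_Packaging design=9) = 13; EF_Sales training = 13+3 = 16
ES_Distribution setup = max(EF_QA=19, EF_Packaging design=9, EF_Marketing collateral=26, EF_Sales training=16) = 26; EF_Distribution setup = 26+5 = 31
Expected project duration μ = 31 days. Critical path: Supplier sourcing → Regulatory filing → Marketing collateral → Distribution setup.

Variance along critical path = 1.778 + 0.111 + 7.111 + 1.778 = 10.778; σ = 3.283 days.
D = μ + z·σ = 31 + 1.282·3.283 = 35.2 days

35.2 days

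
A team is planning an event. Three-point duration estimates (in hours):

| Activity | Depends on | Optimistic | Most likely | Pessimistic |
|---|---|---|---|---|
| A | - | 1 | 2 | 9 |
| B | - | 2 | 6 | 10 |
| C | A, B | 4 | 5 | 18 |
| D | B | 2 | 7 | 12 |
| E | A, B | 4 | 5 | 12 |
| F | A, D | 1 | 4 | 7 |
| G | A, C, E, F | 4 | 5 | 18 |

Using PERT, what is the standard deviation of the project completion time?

te_A = (1 + 4·2 + 9)/6 = 18/6 = 3; σ²_A = ((9−1)/6)² = 1.778
te_B = (2 + 4·6 + 10)/6 = 36/6 = 6; σ²_B = ((10−2)/6)² = 1.778
te_C = (4 + 4·5 + 18)/6 = 42/6 = 7; σ²_C = ((18−4)/6)² = 5.444
te_D = (2 + 4·7 + 12)/6 = 42/6 = 7; σ²_D = ((12−2)/6)² = 2.778
te_E = (4 + 4·5 + 12)/6 = 36/6 = 6; σ²_E = ((12−4)/6)² = 1.778
te_F = (1 + 4·4 + 7)/6 = 24/6 = 4; σ²_F = ((7−1)/6)² = 1.000
te_G = (4 + 4·5 + 18)/6 = 42/6 = 7; σ²_G = ((18−4)/6)² = 5.444

Forward pass:
ES_A = 0; EF_A = 3
ES_B = 0; EF_B = 6
ES_C = max(EF_A=3, EF_B=6) = 6; EF_C = 6+7 = 13
ES_D = 6; EF_D = 6+7 = 13
ES_E = max(EF_A=3, EF_B=6) = 6; EF_E = 6+6 = 12
ES_F = max(EF_A=3, EF_D=13) = 13; EF_F = 13+4 = 17
ES_G = max(EF_A=3, EF_C=13, EF_E=12, EF_F=17) = 17; EF_G = 17+7 = 24
Expected project duration μ = 24 hours. Critical path: B → D → F → G.

Variance along critical path = 1.778 + 2.778 + 1.000 + 5.444 = 11.000
σ = √11.000 = 3.317 hours

3.32 hours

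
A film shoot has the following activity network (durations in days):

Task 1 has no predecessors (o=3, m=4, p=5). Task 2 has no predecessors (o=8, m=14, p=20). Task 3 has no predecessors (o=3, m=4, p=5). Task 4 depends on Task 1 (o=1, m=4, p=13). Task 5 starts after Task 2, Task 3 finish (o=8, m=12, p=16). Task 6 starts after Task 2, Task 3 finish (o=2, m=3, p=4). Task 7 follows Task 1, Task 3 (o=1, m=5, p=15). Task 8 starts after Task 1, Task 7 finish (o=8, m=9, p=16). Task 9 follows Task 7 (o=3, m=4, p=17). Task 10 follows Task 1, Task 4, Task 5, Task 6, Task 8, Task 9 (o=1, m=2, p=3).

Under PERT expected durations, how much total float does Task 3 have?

6 days

te_Task 1 = (3 + 4·4 + 5)/6 = 24/6 = 4
te_Task 2 = (8 + 4·14 + 20)/6 = 84/6 = 14
te_Task 3 = (3 + 4·4 + 5)/6 = 24/6 = 4
te_Task 4 = (1 + 4·4 + 13)/6 = 30/6 = 5
te_Task 5 = (8 + 4·12 + 16)/6 = 72/6 = 12
te_Task 6 = (2 + 4·3 + 4)/6 = 18/6 = 3
te_Task 7 = (1 + 4·5 + 15)/6 = 36/6 = 6
te_Task 8 = (8 + 4·9 + 16)/6 = 60/6 = 10
te_Task 9 = (3 + 4·4 + 17)/6 = 36/6 = 6
te_Task 10 = (1 + 4·2 + 3)/6 = 12/6 = 2

Forward pass:
ES_Task 1 = 0; EF_Task 1 = 4
ES_Task 2 = 0; EF_Task 2 = 14
ES_Task 3 = 0; EF_Task 3 = 4
ES_Task 4 = 4; EF_Task 4 = 4+5 = 9
ES_Task 5 = max(EF_Task 2=14, EF_Task 3=4) = 14; EF_Task 5 = 14+12 = 26
ES_Task 6 = max(EF_Task 2=14, EF_Task 3=4) = 14; EF_Task 6 = 14+3 = 17
ES_Task 7 = max(EF_Task 1=4, EF_Task 3=4) = 4; EF_Task 7 = 4+6 = 10
ES_Task 8 = max(EF_Task 1=4, EF_Task 7=10) = 10; EF_Task 8 = 10+10 = 20
ES_Task 9 = 10; EF_Task 9 = 10+6 = 16
ES_Task 10 = max(EF_Task 1=4, EF_Task 4=9, EF_Task 5=26, EF_Task 6=17, EF_Task 8=20, EF_Task 9=16) = 26; EF_Task 10 = 26+2 = 28
Expected project duration μ = 28 days. Critical path: Task 2 → Task 5 → Task 10.

Backward pass:
LF_Task 10 = 28; LS_Task 10 = 28−2 = 26
LF_Task 9 = LS_Task 10 = 26; LS_Task 9 = 26−6 = 20
LF_Task 8 = LS_Task 10 = 26; LS_Task 8 = 26−10 = 16
LF_Task 7 = min(LS_Task 8=16, LS_Task 9=20) = 16; LS_Task 7 = 16−6 = 10
LF_Task 6 = LS_Task 10 = 26; LS_Task 6 = 26−3 = 23
LF_Task 5 = LS_Task 10 = 26; LS_Task 5 = 26−12 = 14
LF_Task 4 = LS_Task 10 = 26; LS_Task 4 = 26−5 = 21
LF_Task 3 = min(LS_Task 5=14, LS_Task 6=23, LS_Task 7=10) = 10; LS_Task 3 = 10−4 = 6
LF_Task 2 = min(LS_Task 5=14, LS_Task 6=23) = 14; LS_Task 2 = 14−14 = 0
LF_Task 1 = min(LS_Task 4=21, LS_Task 7=10, LS_Task 8=16, LS_Task 10=26) = 10; LS_Task 1 = 10−4 = 6
Slack_Task 3 = LS_Task 3 − ES_Task 3 = 6 − 0 = 6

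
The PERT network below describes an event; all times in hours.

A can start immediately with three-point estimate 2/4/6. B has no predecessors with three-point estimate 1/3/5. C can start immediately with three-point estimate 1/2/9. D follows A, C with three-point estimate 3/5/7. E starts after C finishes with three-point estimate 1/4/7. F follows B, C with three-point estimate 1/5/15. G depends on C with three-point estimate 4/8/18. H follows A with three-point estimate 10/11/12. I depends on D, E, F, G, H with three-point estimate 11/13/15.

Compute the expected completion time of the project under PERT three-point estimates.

28 hours

te_A = (2 + 4·4 + 6)/6 = 24/6 = 4
te_B = (1 + 4·3 + 5)/6 = 18/6 = 3
te_C = (1 + 4·2 + 9)/6 = 18/6 = 3
te_D = (3 + 4·5 + 7)/6 = 30/6 = 5
te_E = (1 + 4·4 + 7)/6 = 24/6 = 4
te_F = (1 + 4·5 + 15)/6 = 36/6 = 6
te_G = (4 + 4·8 + 18)/6 = 54/6 = 9
te_H = (10 + 4·11 + 12)/6 = 66/6 = 11
te_I = (11 + 4·13 + 15)/6 = 78/6 = 13

Forward pass:
ES_A = 0; EF_A = 4
ES_B = 0; EF_B = 3
ES_C = 0; EF_C = 3
ES_D = max(EF_A=4, EF_C=3) = 4; EF_D = 4+5 = 9
ES_E = 3; EF_E = 3+4 = 7
ES_F = max(EF_B=3, EF_C=3) = 3; EF_F = 3+6 = 9
ES_G = 3; EF_G = 3+9 = 12
ES_H = 4; EF_H = 4+11 = 15
ES_I = max(EF_D=9, EF_E=7, EF_F=9, EF_G=12, EF_H=15) = 15; EF_I = 15+13 = 28
Expected project duration μ = 28 hours. Critical path: A → H → I.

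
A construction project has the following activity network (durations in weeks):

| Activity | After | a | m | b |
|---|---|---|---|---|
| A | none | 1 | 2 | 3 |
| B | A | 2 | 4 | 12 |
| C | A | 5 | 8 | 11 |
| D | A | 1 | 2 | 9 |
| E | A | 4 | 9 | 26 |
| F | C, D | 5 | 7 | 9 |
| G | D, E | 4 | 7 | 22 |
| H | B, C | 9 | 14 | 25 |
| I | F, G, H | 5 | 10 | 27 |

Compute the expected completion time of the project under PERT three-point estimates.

37 weeks

te_A = (1 + 4·2 + 3)/6 = 12/6 = 2
te_B = (2 + 4·4 + 12)/6 = 30/6 = 5
te_C = (5 + 4·8 + 11)/6 = 48/6 = 8
te_D = (1 + 4·2 + 9)/6 = 18/6 = 3
te_E = (4 + 4·9 + 26)/6 = 66/6 = 11
te_F = (5 + 4·7 + 9)/6 = 42/6 = 7
te_G = (4 + 4·7 + 22)/6 = 54/6 = 9
te_H = (9 + 4·14 + 25)/6 = 90/6 = 15
te_I = (5 + 4·10 + 27)/6 = 72/6 = 12

Forward pass:
ES_A = 0; EF_A = 2
ES_B = 2; EF_B = 2+5 = 7
ES_C = 2; EF_C = 2+8 = 10
ES_D = 2; EF_D = 2+3 = 5
ES_E = 2; EF_E = 2+11 = 13
ES_F = max(EF_C=10, EF_D=5) = 10; EF_F = 10+7 = 17
ES_G = max(EF_D=5, EF_E=13) = 13; EF_G = 13+9 = 22
ES_H = max(EF_B=7, EF_C=10) = 10; EF_H = 10+15 = 25
ES_I = max(EF_F=17, EF_G=22, EF_H=25) = 25; EF_I = 25+12 = 37
Expected project duration μ = 37 weeks. Critical path: A → C → H → I.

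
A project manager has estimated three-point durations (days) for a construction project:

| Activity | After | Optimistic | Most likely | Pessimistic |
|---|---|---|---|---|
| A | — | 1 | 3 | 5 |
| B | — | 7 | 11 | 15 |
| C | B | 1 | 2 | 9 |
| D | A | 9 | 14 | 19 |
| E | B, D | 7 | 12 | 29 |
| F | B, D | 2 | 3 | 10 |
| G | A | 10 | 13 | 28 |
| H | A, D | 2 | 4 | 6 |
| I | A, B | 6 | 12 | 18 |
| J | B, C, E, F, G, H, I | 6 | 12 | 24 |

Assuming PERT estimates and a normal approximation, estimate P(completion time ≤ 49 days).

te_A = (1 + 4·3 + 5)/6 = 18/6 = 3; σ²_A = ((5−1)/6)² = 0.444
te_B = (7 + 4·11 + 15)/6 = 66/6 = 11; σ²_B = ((15−7)/6)² = 1.778
te_C = (1 + 4·2 + 9)/6 = 18/6 = 3; σ²_C = ((9−1)/6)² = 1.778
te_D = (9 + 4·14 + 19)/6 = 84/6 = 14; σ²_D = ((19−9)/6)² = 2.778
te_E = (7 + 4·12 + 29)/6 = 84/6 = 14; σ²_E = ((29−7)/6)² = 13.444
te_F = (2 + 4·3 + 10)/6 = 24/6 = 4; σ²_F = ((10−2)/6)² = 1.778
te_G = (10 + 4·13 + 28)/6 = 90/6 = 15; σ²_G = ((28−10)/6)² = 9.000
te_H = (2 + 4·4 + 6)/6 = 24/6 = 4; σ²_H = ((6−2)/6)² = 0.444
te_I = (6 + 4·12 + 18)/6 = 72/6 = 12; σ²_I = ((18−6)/6)² = 4.000
te_J = (6 + 4·12 + 24)/6 = 78/6 = 13; σ²_J = ((24−6)/6)² = 9.000

Forward pass:
ES_A = 0; EF_A = 3
ES_B = 0; EF_B = 11
ES_C = 11; EF_C = 11+3 = 14
ES_D = 3; EF_D = 3+14 = 17
ES_E = max(EF_B=11, EF_D=17) = 17; EF_E = 17+14 = 31
ES_F = max(EF_B=11, EF_D=17) = 17; EF_F = 17+4 = 21
ES_G = 3; EF_G = 3+15 = 18
ES_H = max(EF_A=3, EF_D=17) = 17; EF_H = 17+4 = 21
ES_I = max(EF_A=3, EF_B=11) = 11; EF_I = 11+12 = 23
ES_J = max(EF_B=11, EF_C=14, EF_E=31, EF_F=21, EF_G=18, EF_H=21, EF_I=23) = 31; EF_J = 31+13 = 44
Expected project duration μ = 44 days. Critical path: A → D → E → J.

Variance along critical path = 0.444 + 2.778 + 13.444 + 9.000 = 25.667; σ = √25.667 = 5.066 days.
Z = (49 − 44) / 5.066 = 0.987
P(T ≤ 49) = Φ(0.987) ≈ 0.838

0.838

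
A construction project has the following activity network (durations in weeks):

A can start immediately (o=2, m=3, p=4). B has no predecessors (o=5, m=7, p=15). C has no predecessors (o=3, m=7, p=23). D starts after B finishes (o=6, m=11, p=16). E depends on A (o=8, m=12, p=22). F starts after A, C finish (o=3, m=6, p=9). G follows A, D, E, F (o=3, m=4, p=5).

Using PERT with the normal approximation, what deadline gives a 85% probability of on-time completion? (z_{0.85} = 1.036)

te_A = (2 + 4·3 + 4)/6 = 18/6 = 3; σ²_A = ((4−2)/6)² = 0.111
te_B = (5 + 4·7 + 15)/6 = 48/6 = 8; σ²_B = ((15−5)/6)² = 2.778
te_C = (3 + 4·7 + 23)/6 = 54/6 = 9; σ²_C = ((23−3)/6)² = 11.111
te_D = (6 + 4·11 + 16)/6 = 66/6 = 11; σ²_D = ((16−6)/6)² = 2.778
te_E = (8 + 4·12 + 22)/6 = 78/6 = 13; σ²_E = ((22−8)/6)² = 5.444
te_F = (3 + 4·6 + 9)/6 = 36/6 = 6; σ²_F = ((9−3)/6)² = 1.000
te_G = (3 + 4·4 + 5)/6 = 24/6 = 4; σ²_G = ((5−3)/6)² = 0.111

Forward pass:
ES_A = 0; EF_A = 3
ES_B = 0; EF_B = 8
ES_C = 0; EF_C = 9
ES_D = 8; EF_D = 8+11 = 19
ES_E = 3; EF_E = 3+13 = 16
ES_F = max(EF_A=3, EF_C=9) = 9; EF_F = 9+6 = 15
ES_G = max(EF_A=3, EF_D=19, EF_E=16, EF_F=15) = 19; EF_G = 19+4 = 23
Expected project duration μ = 23 weeks. Critical path: B → D → G.

Variance along critical path = 2.778 + 2.778 + 0.111 = 5.667; σ = 2.380 weeks.
D = μ + z·σ = 23 + 1.036·2.380 = 25.5 weeks

25.5 weeks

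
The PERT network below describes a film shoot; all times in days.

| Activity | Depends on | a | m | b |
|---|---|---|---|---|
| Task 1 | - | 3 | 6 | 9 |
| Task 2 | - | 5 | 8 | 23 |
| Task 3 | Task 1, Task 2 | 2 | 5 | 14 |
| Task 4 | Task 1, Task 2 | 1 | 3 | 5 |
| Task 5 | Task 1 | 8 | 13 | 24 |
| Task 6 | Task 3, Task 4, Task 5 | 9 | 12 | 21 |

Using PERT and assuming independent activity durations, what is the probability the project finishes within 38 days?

te_Task 1 = (3 + 4·6 + 9)/6 = 36/6 = 6; σ²_Task 1 = ((9−3)/6)² = 1.000
te_Task 2 = (5 + 4·8 + 23)/6 = 60/6 = 10; σ²_Task 2 = ((23−5)/6)² = 9.000
te_Task 3 = (2 + 4·5 + 14)/6 = 36/6 = 6; σ²_Task 3 = ((14−2)/6)² = 4.000
te_Task 4 = (1 + 4·3 + 5)/6 = 18/6 = 3; σ²_Task 4 = ((5−1)/6)² = 0.444
te_Task 5 = (8 + 4·13 + 24)/6 = 84/6 = 14; σ²_Task 5 = ((24−8)/6)² = 7.111
te_Task 6 = (9 + 4·12 + 21)/6 = 78/6 = 13; σ²_Task 6 = ((21−9)/6)² = 4.000

Forward pass:
ES_Task 1 = 0; EF_Task 1 = 6
ES_Task 2 = 0; EF_Task 2 = 10
ES_Task 3 = max(EF_Task 1=6, EF_Task 2=10) = 10; EF_Task 3 = 10+6 = 16
ES_Task 4 = max(EF_Task 1=6, EF_Task 2=10) = 10; EF_Task 4 = 10+3 = 13
ES_Task 5 = 6; EF_Task 5 = 6+14 = 20
ES_Task 6 = max(EF_Task 3=16, EF_Task 4=13, EF_Task 5=20) = 20; EF_Task 6 = 20+13 = 33
Expected project duration μ = 33 days. Critical path: Task 1 → Task 5 → Task 6.

Variance along critical path = 1.000 + 7.111 + 4.000 = 12.111; σ = √12.111 = 3.480 days.
Z = (38 − 33) / 3.480 = 1.437
P(T ≤ 38) = Φ(1.437) ≈ 0.925

0.925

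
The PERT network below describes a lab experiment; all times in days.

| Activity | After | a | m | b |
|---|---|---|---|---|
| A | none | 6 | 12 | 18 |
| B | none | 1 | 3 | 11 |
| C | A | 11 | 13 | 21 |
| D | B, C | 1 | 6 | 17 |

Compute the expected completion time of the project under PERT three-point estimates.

33 days

te_A = (6 + 4·12 + 18)/6 = 72/6 = 12
te_B = (1 + 4·3 + 11)/6 = 24/6 = 4
te_C = (11 + 4·13 + 21)/6 = 84/6 = 14
te_D = (1 + 4·6 + 17)/6 = 42/6 = 7

Forward pass:
ES_A = 0; EF_A = 12
ES_B = 0; EF_B = 4
ES_C = 12; EF_C = 12+14 = 26
ES_D = max(EF_B=4, EF_C=26) = 26; EF_D = 26+7 = 33
Expected project duration μ = 33 days. Critical path: A → C → D.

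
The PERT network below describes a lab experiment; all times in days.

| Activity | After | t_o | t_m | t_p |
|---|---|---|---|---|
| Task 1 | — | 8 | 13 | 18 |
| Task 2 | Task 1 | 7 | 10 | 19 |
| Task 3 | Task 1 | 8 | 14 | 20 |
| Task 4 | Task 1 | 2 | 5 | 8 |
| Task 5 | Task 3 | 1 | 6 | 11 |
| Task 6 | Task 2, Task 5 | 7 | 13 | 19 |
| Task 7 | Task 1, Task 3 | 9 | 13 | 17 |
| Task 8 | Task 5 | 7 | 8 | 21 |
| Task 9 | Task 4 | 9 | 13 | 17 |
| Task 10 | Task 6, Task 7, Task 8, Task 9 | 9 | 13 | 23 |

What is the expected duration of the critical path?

te_Task 1 = (8 + 4·13 + 18)/6 = 78/6 = 13
te_Task 2 = (7 + 4·10 + 19)/6 = 66/6 = 11
te_Task 3 = (8 + 4·14 + 20)/6 = 84/6 = 14
te_Task 4 = (2 + 4·5 + 8)/6 = 30/6 = 5
te_Task 5 = (1 + 4·6 + 11)/6 = 36/6 = 6
te_Task 6 = (7 + 4·13 + 19)/6 = 78/6 = 13
te_Task 7 = (9 + 4·13 + 17)/6 = 78/6 = 13
te_Task 8 = (7 + 4·8 + 21)/6 = 60/6 = 10
te_Task 9 = (9 + 4·13 + 17)/6 = 78/6 = 13
te_Task 10 = (9 + 4·13 + 23)/6 = 84/6 = 14

Forward pass:
ES_Task 1 = 0; EF_Task 1 = 13
ES_Task 2 = 13; EF_Task 2 = 13+11 = 24
ES_Task 3 = 13; EF_Task 3 = 13+14 = 27
ES_Task 4 = 13; EF_Task 4 = 13+5 = 18
ES_Task 5 = 27; EF_Task 5 = 27+6 = 33
ES_Task 6 = max(EF_Task 2=24, EF_Task 5=33) = 33; EF_Task 6 = 33+13 = 46
ES_Task 7 = max(EF_Task 1=13, EF_Task 3=27) = 27; EF_Task 7 = 27+13 = 40
ES_Task 8 = 33; EF_Task 8 = 33+10 = 43
ES_Task 9 = 18; EF_Task 9 = 18+13 = 31
ES_Task 10 = max(EF_Task 6=46, EF_Task 7=40, EF_Task 8=43, EF_Task 9=31) = 46; EF_Task 10 = 46+14 = 60
Expected project duration μ = 60 days. Critical path: Task 1 → Task 3 → Task 5 → Task 6 → Task 10.

60 days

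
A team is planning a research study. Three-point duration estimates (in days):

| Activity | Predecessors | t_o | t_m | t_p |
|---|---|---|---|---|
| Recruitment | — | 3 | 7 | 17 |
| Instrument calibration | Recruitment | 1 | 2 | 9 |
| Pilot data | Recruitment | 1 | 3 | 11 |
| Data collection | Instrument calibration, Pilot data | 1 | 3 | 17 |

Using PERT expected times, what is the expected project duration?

17 days

te_Recruitment = (3 + 4·7 + 17)/6 = 48/6 = 8
te_Instrument calibration = (1 + 4·2 + 9)/6 = 18/6 = 3
te_Pilot data = (1 + 4·3 + 11)/6 = 24/6 = 4
te_Data collection = (1 + 4·3 + 17)/6 = 30/6 = 5

Forward pass:
ES_Recruitment = 0; EF_Recruitment = 8
ES_Instrument calibration = 8; EF_Instrument calibration = 8+3 = 11
ES_Pilot data = 8; EF_Pilot data = 8+4 = 12
ES_Data collection = max(EF_Instrument calibration=11, EF_Pilot data=12) = 12; EF_Data collection = 12+5 = 17
Expected project duration μ = 17 days. Critical path: Recruitment → Pilot data → Data collection.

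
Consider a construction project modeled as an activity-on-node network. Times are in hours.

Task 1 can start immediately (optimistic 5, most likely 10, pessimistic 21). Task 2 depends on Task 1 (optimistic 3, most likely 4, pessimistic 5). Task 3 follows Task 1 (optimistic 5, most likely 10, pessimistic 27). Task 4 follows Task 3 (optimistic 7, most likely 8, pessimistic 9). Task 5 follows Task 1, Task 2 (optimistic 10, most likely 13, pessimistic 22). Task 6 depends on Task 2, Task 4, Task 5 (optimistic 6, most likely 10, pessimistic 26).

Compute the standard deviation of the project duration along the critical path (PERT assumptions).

te_Task 1 = (5 + 4·10 + 21)/6 = 66/6 = 11; σ²_Task 1 = ((21−5)/6)² = 7.111
te_Task 2 = (3 + 4·4 + 5)/6 = 24/6 = 4; σ²_Task 2 = ((5−3)/6)² = 0.111
te_Task 3 = (5 + 4·10 + 27)/6 = 72/6 = 12; σ²_Task 3 = ((27−5)/6)² = 13.444
te_Task 4 = (7 + 4·8 + 9)/6 = 48/6 = 8; σ²_Task 4 = ((9−7)/6)² = 0.111
te_Task 5 = (10 + 4·13 + 22)/6 = 84/6 = 14; σ²_Task 5 = ((22−10)/6)² = 4.000
te_Task 6 = (6 + 4·10 + 26)/6 = 72/6 = 12; σ²_Task 6 = ((26−6)/6)² = 11.111

Forward pass:
ES_Task 1 = 0; EF_Task 1 = 11
ES_Task 2 = 11; EF_Task 2 = 11+4 = 15
ES_Task 3 = 11; EF_Task 3 = 11+12 = 23
ES_Task 4 = 23; EF_Task 4 = 23+8 = 31
ES_Task 5 = max(EF_Task 1=11, EF_Task 2=15) = 15; EF_Task 5 = 15+14 = 29
ES_Task 6 = max(EF_Task 2=15, EF_Task 4=31, EF_Task 5=29) = 31; EF_Task 6 = 31+12 = 43
Expected project duration μ = 43 hours. Critical path: Task 1 → Task 3 → Task 4 → Task 6.

Variance along critical path = 7.111 + 13.444 + 0.111 + 11.111 = 31.778
σ = √31.778 = 5.637 hours

5.64 hours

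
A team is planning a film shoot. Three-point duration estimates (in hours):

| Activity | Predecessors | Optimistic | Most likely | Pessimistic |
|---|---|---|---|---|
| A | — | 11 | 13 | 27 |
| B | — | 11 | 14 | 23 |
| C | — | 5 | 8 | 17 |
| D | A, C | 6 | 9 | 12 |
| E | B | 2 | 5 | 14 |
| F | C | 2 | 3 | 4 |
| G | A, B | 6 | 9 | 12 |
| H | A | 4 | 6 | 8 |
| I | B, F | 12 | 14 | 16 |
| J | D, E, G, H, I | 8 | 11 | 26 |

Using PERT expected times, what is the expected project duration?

42 hours

te_A = (11 + 4·13 + 27)/6 = 90/6 = 15
te_B = (11 + 4·14 + 23)/6 = 90/6 = 15
te_C = (5 + 4·8 + 17)/6 = 54/6 = 9
te_D = (6 + 4·9 + 12)/6 = 54/6 = 9
te_E = (2 + 4·5 + 14)/6 = 36/6 = 6
te_F = (2 + 4·3 + 4)/6 = 18/6 = 3
te_G = (6 + 4·9 + 12)/6 = 54/6 = 9
te_H = (4 + 4·6 + 8)/6 = 36/6 = 6
te_I = (12 + 4·14 + 16)/6 = 84/6 = 14
te_J = (8 + 4·11 + 26)/6 = 78/6 = 13

Forward pass:
ES_A = 0; EF_A = 15
ES_B = 0; EF_B = 15
ES_C = 0; EF_C = 9
ES_D = max(EF_A=15, EF_C=9) = 15; EF_D = 15+9 = 24
ES_E = 15; EF_E = 15+6 = 21
ES_F = 9; EF_F = 9+3 = 12
ES_G = max(EF_A=15, EF_B=15) = 15; EF_G = 15+9 = 24
ES_H = 15; EF_H = 15+6 = 21
ES_I = max(EF_B=15, EF_F=12) = 15; EF_I = 15+14 = 29
ES_J = max(EF_D=24, EF_E=21, EF_G=24, EF_H=21, EF_I=29) = 29; EF_J = 29+13 = 42
Expected project duration μ = 42 hours. Critical path: B → I → J.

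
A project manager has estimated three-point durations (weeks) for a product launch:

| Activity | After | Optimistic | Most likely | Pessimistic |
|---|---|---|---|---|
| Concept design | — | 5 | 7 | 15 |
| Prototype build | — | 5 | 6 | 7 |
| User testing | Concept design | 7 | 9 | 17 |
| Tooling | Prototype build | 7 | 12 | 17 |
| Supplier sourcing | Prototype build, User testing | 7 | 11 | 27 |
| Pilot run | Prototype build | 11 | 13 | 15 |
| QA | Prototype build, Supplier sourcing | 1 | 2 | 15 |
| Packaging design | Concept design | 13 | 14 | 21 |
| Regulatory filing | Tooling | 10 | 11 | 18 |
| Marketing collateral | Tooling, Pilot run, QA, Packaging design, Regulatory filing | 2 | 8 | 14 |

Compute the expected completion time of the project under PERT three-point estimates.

43 weeks

te_Concept design = (5 + 4·7 + 15)/6 = 48/6 = 8
te_Prototype build = (5 + 4·6 + 7)/6 = 36/6 = 6
te_User testing = (7 + 4·9 + 17)/6 = 60/6 = 10
te_Tooling = (7 + 4·12 + 17)/6 = 72/6 = 12
te_Supplier sourcing = (7 + 4·11 + 27)/6 = 78/6 = 13
te_Pilot run = (11 + 4·13 + 15)/6 = 78/6 = 13
te_QA = (1 + 4·2 + 15)/6 = 24/6 = 4
te_Packaging design = (13 + 4·14 + 21)/6 = 90/6 = 15
te_Regulatory filing = (10 + 4·11 + 18)/6 = 72/6 = 12
te_Marketing collateral = (2 + 4·8 + 14)/6 = 48/6 = 8

Forward pass:
ES_Concept design = 0; EF_Concept design = 8
ES_Prototype build = 0; EF_Prototype build = 6
ES_User testing = 8; EF_User testing = 8+10 = 18
ES_Tooling = 6; EF_Tooling = 6+12 = 18
ES_Supplier sourcing = max(EF_Prototype build=6, EF_User testing=18) = 18; EF_Supplier sourcing = 18+13 = 31
ES_Pilot run = 6; EF_Pilot run = 6+13 = 19
ES_QA = max(EF_Prototype build=6, EF_Supplier sourcing=31) = 31; EF_QA = 31+4 = 35
ES_Packaging design = 8; EF_Packaging design = 8+15 = 23
ES_Regulatory filing = 18; EF_Regulatory filing = 18+12 = 30
ES_Marketing collateral = max(EF_Tooling=18, EF_Pilot run=19, EF_QA=35, EF_Packaging design=23, EF_Regulatory filing=30) = 35; EF_Marketing collateral = 35+8 = 43
Expected project duration μ = 43 weeks. Critical path: Concept design → User testing → Supplier sourcing → QA → Marketing collateral.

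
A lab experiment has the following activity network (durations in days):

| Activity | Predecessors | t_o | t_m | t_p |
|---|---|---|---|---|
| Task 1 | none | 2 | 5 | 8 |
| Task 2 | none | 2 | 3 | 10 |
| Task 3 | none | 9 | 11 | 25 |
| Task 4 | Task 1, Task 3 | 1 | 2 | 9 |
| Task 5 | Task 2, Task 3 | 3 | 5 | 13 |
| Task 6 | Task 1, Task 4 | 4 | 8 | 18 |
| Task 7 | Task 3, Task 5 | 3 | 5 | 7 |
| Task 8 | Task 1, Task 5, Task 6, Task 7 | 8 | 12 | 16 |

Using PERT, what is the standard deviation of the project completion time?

te_Task 1 = (2 + 4·5 + 8)/6 = 30/6 = 5; σ²_Task 1 = ((8−2)/6)² = 1.000
te_Task 2 = (2 + 4·3 + 10)/6 = 24/6 = 4; σ²_Task 2 = ((10−2)/6)² = 1.778
te_Task 3 = (9 + 4·11 + 25)/6 = 78/6 = 13; σ²_Task 3 = ((25−9)/6)² = 7.111
te_Task 4 = (1 + 4·2 + 9)/6 = 18/6 = 3; σ²_Task 4 = ((9−1)/6)² = 1.778
te_Task 5 = (3 + 4·5 + 13)/6 = 36/6 = 6; σ²_Task 5 = ((13−3)/6)² = 2.778
te_Task 6 = (4 + 4·8 + 18)/6 = 54/6 = 9; σ²_Task 6 = ((18−4)/6)² = 5.444
te_Task 7 = (3 + 4·5 + 7)/6 = 30/6 = 5; σ²_Task 7 = ((7−3)/6)² = 0.444
te_Task 8 = (8 + 4·12 + 16)/6 = 72/6 = 12; σ²_Task 8 = ((16−8)/6)² = 1.778

Forward pass:
ES_Task 1 = 0; EF_Task 1 = 5
ES_Task 2 = 0; EF_Task 2 = 4
ES_Task 3 = 0; EF_Task 3 = 13
ES_Task 4 = max(EF_Task 1=5, EF_Task 3=13) = 13; EF_Task 4 = 13+3 = 16
ES_Task 5 = max(EF_Task 2=4, EF_Task 3=13) = 13; EF_Task 5 = 13+6 = 19
ES_Task 6 = max(EF_Task 1=5, EF_Task 4=16) = 16; EF_Task 6 = 16+9 = 25
ES_Task 7 = max(EF_Task 3=13, EF_Task 5=19) = 19; EF_Task 7 = 19+5 = 24
ES_Task 8 = max(EF_Task 1=5, EF_Task 5=19, EF_Task 6=25, EF_Task 7=24) = 25; EF_Task 8 = 25+12 = 37
Expected project duration μ = 37 days. Critical path: Task 3 → Task 4 → Task 6 → Task 8.

Variance along critical path = 7.111 + 1.778 + 5.444 + 1.778 = 16.111
σ = √16.111 = 4.014 days

4.01 days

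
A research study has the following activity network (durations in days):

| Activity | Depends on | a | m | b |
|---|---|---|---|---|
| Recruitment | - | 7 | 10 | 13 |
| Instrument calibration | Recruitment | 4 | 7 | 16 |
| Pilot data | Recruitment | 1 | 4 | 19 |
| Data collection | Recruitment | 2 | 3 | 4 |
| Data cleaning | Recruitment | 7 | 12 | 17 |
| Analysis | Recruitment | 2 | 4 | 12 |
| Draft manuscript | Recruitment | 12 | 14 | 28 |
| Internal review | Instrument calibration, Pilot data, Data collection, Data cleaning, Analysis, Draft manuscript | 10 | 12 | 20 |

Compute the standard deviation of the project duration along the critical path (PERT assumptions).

3.30 days

te_Recruitment = (7 + 4·10 + 13)/6 = 60/6 = 10; σ²_Recruitment = ((13−7)/6)² = 1.000
te_Instrument calibration = (4 + 4·7 + 16)/6 = 48/6 = 8; σ²_Instrument calibration = ((16−4)/6)² = 4.000
te_Pilot data = (1 + 4·4 + 19)/6 = 36/6 = 6; σ²_Pilot data = ((19−1)/6)² = 9.000
te_Data collection = (2 + 4·3 + 4)/6 = 18/6 = 3; σ²_Data collection = ((4−2)/6)² = 0.111
te_Data cleaning = (7 + 4·12 + 17)/6 = 72/6 = 12; σ²_Data cleaning = ((17−7)/6)² = 2.778
te_Analysis = (2 + 4·4 + 12)/6 = 30/6 = 5; σ²_Analysis = ((12−2)/6)² = 2.778
te_Draft manuscript = (12 + 4·14 + 28)/6 = 96/6 = 16; σ²_Draft manuscript = ((28−12)/6)² = 7.111
te_Internal review = (10 + 4·12 + 20)/6 = 78/6 = 13; σ²_Internal review = ((20−10)/6)² = 2.778

Forward pass:
ES_Recruitment = 0; EF_Recruitment = 10
ES_Instrument calibration = 10; EF_Instrument calibration = 10+8 = 18
ES_Pilot data = 10; EF_Pilot data = 10+6 = 16
ES_Data collection = 10; EF_Data collection = 10+3 = 13
ES_Data cleaning = 10; EF_Data cleaning = 10+12 = 22
ES_Analysis = 10; EF_Analysis = 10+5 = 15
ES_Draft manuscript = 10; EF_Draft manuscript = 10+16 = 26
ES_Internal review = max(EF_Instrument calibration=18, EF_Pilot data=16, EF_Data collection=13, EF_Data cleaning=22, EF_Analysis=15, EF_Draft manuscript=26) = 26; EF_Internal review = 26+13 = 39
Expected project duration μ = 39 days. Critical path: Recruitment → Draft manuscript → Internal review.

Variance along critical path = 1.000 + 7.111 + 2.778 = 10.889
σ = √10.889 = 3.300 days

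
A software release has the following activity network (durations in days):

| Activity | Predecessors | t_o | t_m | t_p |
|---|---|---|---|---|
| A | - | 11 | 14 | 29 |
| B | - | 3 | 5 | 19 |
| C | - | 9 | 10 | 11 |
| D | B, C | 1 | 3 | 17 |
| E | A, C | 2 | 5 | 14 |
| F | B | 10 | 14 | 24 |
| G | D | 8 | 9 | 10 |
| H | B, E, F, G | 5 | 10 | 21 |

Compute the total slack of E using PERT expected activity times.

2 days

te_A = (11 + 4·14 + 29)/6 = 96/6 = 16
te_B = (3 + 4·5 + 19)/6 = 42/6 = 7
te_C = (9 + 4·10 + 11)/6 = 60/6 = 10
te_D = (1 + 4·3 + 17)/6 = 30/6 = 5
te_E = (2 + 4·5 + 14)/6 = 36/6 = 6
te_F = (10 + 4·14 + 24)/6 = 90/6 = 15
te_G = (8 + 4·9 + 10)/6 = 54/6 = 9
te_H = (5 + 4·10 + 21)/6 = 66/6 = 11

Forward pass:
ES_A = 0; EF_A = 16
ES_B = 0; EF_B = 7
ES_C = 0; EF_C = 10
ES_D = max(EF_B=7, EF_C=10) = 10; EF_D = 10+5 = 15
ES_E = max(EF_A=16, EF_C=10) = 16; EF_E = 16+6 = 22
ES_F = 7; EF_F = 7+15 = 22
ES_G = 15; EF_G = 15+9 = 24
ES_H = max(EF_B=7, EF_E=22, EF_F=22, EF_G=24) = 24; EF_H = 24+11 = 35
Expected project duration μ = 35 days. Critical path: C → D → G → H.

Backward pass:
LF_H = 35; LS_H = 35−11 = 24
LF_G = LS_H = 24; LS_G = 24−9 = 15
LF_F = LS_H = 24; LS_F = 24−15 = 9
LF_E = LS_H = 24; LS_E = 24−6 = 18
LF_D = LS_G = 15; LS_D = 15−5 = 10
LF_C = min(LS_D=10, LS_E=18) = 10; LS_C = 10−10 = 0
LF_B = min(LS_D=10, LS_F=9, LS_H=24) = 9; LS_B = 9−7 = 2
LF_A = LS_E = 18; LS_A = 18−16 = 2
Slack_E = LS_E − ES_E = 18 − 16 = 2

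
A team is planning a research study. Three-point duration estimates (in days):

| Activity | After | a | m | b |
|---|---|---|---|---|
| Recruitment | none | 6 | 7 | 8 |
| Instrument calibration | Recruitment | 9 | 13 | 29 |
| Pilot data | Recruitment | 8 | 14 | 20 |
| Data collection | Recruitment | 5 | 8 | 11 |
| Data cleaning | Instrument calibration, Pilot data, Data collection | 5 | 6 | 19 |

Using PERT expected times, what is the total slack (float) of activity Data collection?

te_Recruitment = (6 + 4·7 + 8)/6 = 42/6 = 7
te_Instrument calibration = (9 + 4·13 + 29)/6 = 90/6 = 15
te_Pilot data = (8 + 4·14 + 20)/6 = 84/6 = 14
te_Data collection = (5 + 4·8 + 11)/6 = 48/6 = 8
te_Data cleaning = (5 + 4·6 + 19)/6 = 48/6 = 8

Forward pass:
ES_Recruitment = 0; EF_Recruitment = 7
ES_Instrument calibration = 7; EF_Instrument calibration = 7+15 = 22
ES_Pilot data = 7; EF_Pilot data = 7+14 = 21
ES_Data collection = 7; EF_Data collection = 7+8 = 15
ES_Data cleaning = max(EF_Instrument calibration=22, EF_Pilot data=21, EF_Data collection=15) = 22; EF_Data cleaning = 22+8 = 30
Expected project duration μ = 30 days. Critical path: Recruitment → Instrument calibration → Data cleaning.

Backward pass:
LF_Data cleaning = 30; LS_Data cleaning = 30−8 = 22
LF_Data collection = LS_Data cleaning = 22; LS_Data collection = 22−8 = 14
LF_Pilot data = LS_Data cleaning = 22; LS_Pilot data = 22−14 = 8
LF_Instrument calibration = LS_Data cleaning = 22; LS_Instrument calibration = 22−15 = 7
LF_Recruitment = min(LS_Instrument calibration=7, LS_Pilot data=8, LS_Data collection=14) = 7; LS_Recruitment = 7−7 = 0
Slack_Data collection = LS_Data collection − ES_Data collection = 14 − 7 = 7

7 days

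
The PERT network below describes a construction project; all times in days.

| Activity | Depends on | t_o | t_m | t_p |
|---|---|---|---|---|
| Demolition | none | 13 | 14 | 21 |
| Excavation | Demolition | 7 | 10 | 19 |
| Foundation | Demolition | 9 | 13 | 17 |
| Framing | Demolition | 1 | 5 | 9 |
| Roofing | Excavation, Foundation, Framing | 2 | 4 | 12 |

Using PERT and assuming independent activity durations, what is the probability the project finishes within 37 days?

0.944

te_Demolition = (13 + 4·14 + 21)/6 = 90/6 = 15; σ²_Demolition = ((21−13)/6)² = 1.778
te_Excavation = (7 + 4·10 + 19)/6 = 66/6 = 11; σ²_Excavation = ((19−7)/6)² = 4.000
te_Foundation = (9 + 4·13 + 17)/6 = 78/6 = 13; σ²_Foundation = ((17−9)/6)² = 1.778
te_Framing = (1 + 4·5 + 9)/6 = 30/6 = 5; σ²_Framing = ((9−1)/6)² = 1.778
te_Roofing = (2 + 4·4 + 12)/6 = 30/6 = 5; σ²_Roofing = ((12−2)/6)² = 2.778

Forward pass:
ES_Demolition = 0; EF_Demolition = 15
ES_Excavation = 15; EF_Excavation = 15+11 = 26
ES_Foundation = 15; EF_Foundation = 15+13 = 28
ES_Framing = 15; EF_Framing = 15+5 = 20
ES_Roofing = max(EF_Excavation=26, EF_Foundation=28, EF_Framing=20) = 28; EF_Roofing = 28+5 = 33
Expected project duration μ = 33 days. Critical path: Demolition → Foundation → Roofing.

Variance along critical path = 1.778 + 1.778 + 2.778 = 6.333; σ = √6.333 = 2.517 days.
Z = (37 − 33) / 2.517 = 1.589
P(T ≤ 37) = Φ(1.589) ≈ 0.944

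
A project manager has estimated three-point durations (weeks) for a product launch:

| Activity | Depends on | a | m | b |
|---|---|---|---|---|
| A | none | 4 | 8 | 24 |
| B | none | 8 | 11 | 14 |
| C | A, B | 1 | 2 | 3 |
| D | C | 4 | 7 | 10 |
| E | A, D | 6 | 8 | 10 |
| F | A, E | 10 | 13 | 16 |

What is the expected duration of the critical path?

41 weeks

te_A = (4 + 4·8 + 24)/6 = 60/6 = 10
te_B = (8 + 4·11 + 14)/6 = 66/6 = 11
te_C = (1 + 4·2 + 3)/6 = 12/6 = 2
te_D = (4 + 4·7 + 10)/6 = 42/6 = 7
te_E = (6 + 4·8 + 10)/6 = 48/6 = 8
te_F = (10 + 4·13 + 16)/6 = 78/6 = 13

Forward pass:
ES_A = 0; EF_A = 10
ES_B = 0; EF_B = 11
ES_C = max(EF_A=10, EF_B=11) = 11; EF_C = 11+2 = 13
ES_D = 13; EF_D = 13+7 = 20
ES_E = max(EF_A=10, EF_D=20) = 20; EF_E = 20+8 = 28
ES_F = max(EF_A=10, EF_E=28) = 28; EF_F = 28+13 = 41
Expected project duration μ = 41 weeks. Critical path: B → C → D → E → F.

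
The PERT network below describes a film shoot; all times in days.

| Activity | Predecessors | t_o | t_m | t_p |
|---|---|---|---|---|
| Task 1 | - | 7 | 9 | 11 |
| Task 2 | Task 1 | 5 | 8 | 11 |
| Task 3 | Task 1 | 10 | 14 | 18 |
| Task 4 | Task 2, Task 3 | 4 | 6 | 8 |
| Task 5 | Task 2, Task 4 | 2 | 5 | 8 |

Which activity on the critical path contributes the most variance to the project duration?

Task 3

te_Task 1 = (7 + 4·9 + 11)/6 = 54/6 = 9; σ²_Task 1 = ((11−7)/6)² = 0.444
te_Task 2 = (5 + 4·8 + 11)/6 = 48/6 = 8; σ²_Task 2 = ((11−5)/6)² = 1.000
te_Task 3 = (10 + 4·14 + 18)/6 = 84/6 = 14; σ²_Task 3 = ((18−10)/6)² = 1.778
te_Task 4 = (4 + 4·6 + 8)/6 = 36/6 = 6; σ²_Task 4 = ((8−4)/6)² = 0.444
te_Task 5 = (2 + 4·5 + 8)/6 = 30/6 = 5; σ²_Task 5 = ((8−2)/6)² = 1.000

Forward pass:
ES_Task 1 = 0; EF_Task 1 = 9
ES_Task 2 = 9; EF_Task 2 = 9+8 = 17
ES_Task 3 = 9; EF_Task 3 = 9+14 = 23
ES_Task 4 = max(EF_Task 2=17, EF_Task 3=23) = 23; EF_Task 4 = 23+6 = 29
ES_Task 5 = max(EF_Task 2=17, EF_Task 4=29) = 29; EF_Task 5 = 29+5 = 34
Expected project duration μ = 34 days. Critical path: Task 1 → Task 3 → Task 4 → Task 5.

Variances on critical path: σ²_Task 1=0.444, σ²_Task 3=1.778, σ²_Task 4=0.444, σ²_Task 5=1.000.
Largest is σ²_Task 3 = 1.778.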